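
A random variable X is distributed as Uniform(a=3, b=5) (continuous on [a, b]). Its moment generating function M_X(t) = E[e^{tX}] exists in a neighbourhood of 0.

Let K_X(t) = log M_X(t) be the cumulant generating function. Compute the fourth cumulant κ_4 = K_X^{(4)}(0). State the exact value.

κ_4 = K′′′′(0) = -2/15

M_X(t) = (e^(5*t) - e^(3*t))/(2*t)
K_X(t) = log M_X(t) = -log(t) + log(e^(5*t) - e^(3*t)) - log(2)
K′(t) = (5*t*e^(2*t) - 3*t - e^(2*t) + 1)/(t*e^(2*t) - t)
K′′(t) = (-4*t^2*e^(2*t) + e^(4*t) - 2*e^(2*t) + 1)/(t^2*e^(4*t) - 2*t^2*e^(2*t) + t^2)
K′′′(t) = (8*t^3*e^(4*t) + 8*t^3*e^(2*t) - 2*e^(6*t) + 6*e^(4*t) - 6*e^(2*t) + 2)/(t^3*e^(6*t) - 3*t^3*e^(4*t) + 3*t^3*e^(2*t) - t^3)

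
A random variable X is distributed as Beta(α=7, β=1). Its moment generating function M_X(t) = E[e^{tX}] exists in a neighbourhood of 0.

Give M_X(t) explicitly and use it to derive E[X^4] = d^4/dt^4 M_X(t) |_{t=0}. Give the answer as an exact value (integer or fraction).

M_X(t) = ₁F₁(7; 8; t)
M′(t) = 7*₁F₁(8; 9; t)/8
M′′(t) = 7*₁F₁(9; 10; t)/9
M′′′(t) = 7*₁F₁(10; 11; t)/10
M′′′′(t) = 7*₁F₁(11; 12; t)/11

E[X^4] = M′′′′(0) = 7/11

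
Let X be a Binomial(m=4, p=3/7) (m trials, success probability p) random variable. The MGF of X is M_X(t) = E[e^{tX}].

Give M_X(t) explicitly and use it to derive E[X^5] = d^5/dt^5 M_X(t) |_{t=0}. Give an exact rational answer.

E[X^5] = M^(5)(0) = 216336/2401

M_X(t) = (3*e^(t)/7 + 4/7)^4
M^(5)(t) = 82944*e^(4*t)/2401 + 104976*e^(3*t)/2401 + 27648*e^(2*t)/2401 + 768*e^(t)/2401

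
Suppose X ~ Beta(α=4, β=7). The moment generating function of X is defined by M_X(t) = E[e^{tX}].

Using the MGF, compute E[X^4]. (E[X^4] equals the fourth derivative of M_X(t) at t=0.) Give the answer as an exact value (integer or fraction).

E[X^4] = M^(4)(0) = 5/143

M_X(t) = ₁F₁(4; 11; t)
M^(4)(t) = 5*₁F₁(8; 15; t)/143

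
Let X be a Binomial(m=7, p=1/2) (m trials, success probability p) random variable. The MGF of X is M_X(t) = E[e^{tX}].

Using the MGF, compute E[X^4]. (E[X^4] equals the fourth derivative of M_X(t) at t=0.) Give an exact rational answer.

E[X^4] = M^(4)(0) = 287

M_X(t) = (e^(t)/2 + 1/2)^7
M^(4)(t) = 2401*e^(7*t)/128 + 567*e^(6*t)/8 + 13125*e^(5*t)/128 + 70*e^(4*t) + 2835*e^(3*t)/128 + 21*e^(2*t)/8 + 7*e^(t)/128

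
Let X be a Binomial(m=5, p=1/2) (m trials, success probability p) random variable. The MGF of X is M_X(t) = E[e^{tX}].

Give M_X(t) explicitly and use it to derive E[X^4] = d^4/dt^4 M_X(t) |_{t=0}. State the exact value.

M_X(t) = (e^(t)/2 + 1/2)^5
D^4[M](t) = 625*e^(5*t)/32 + 40*e^(4*t) + 405*e^(3*t)/16 + 5*e^(2*t) + 5*e^(t)/32

E[X^4] = D^4[M](0) = 90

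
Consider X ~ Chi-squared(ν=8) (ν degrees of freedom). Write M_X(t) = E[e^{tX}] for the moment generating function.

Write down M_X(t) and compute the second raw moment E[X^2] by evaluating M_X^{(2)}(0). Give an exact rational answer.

E[X^2] = M′′(0) = 80

M_X(t) = (1 - 2*t)^(-4)
M′(t) = -8/(32*t^5 - 80*t^4 + 80*t^3 - 40*t^2 + 10*t - 1)
M′′(t) = 80/(64*t^6 - 192*t^5 + 240*t^4 - 160*t^3 + 60*t^2 - 12*t + 1)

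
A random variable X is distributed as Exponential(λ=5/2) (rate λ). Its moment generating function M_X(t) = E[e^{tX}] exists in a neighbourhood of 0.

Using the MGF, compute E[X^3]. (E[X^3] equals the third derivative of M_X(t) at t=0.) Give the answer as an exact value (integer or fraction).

M_X(t) = 5/(2*(5/2 - t))
D^3[M](t) = 240/(16*t^4 - 160*t^3 + 600*t^2 - 1000*t + 625)

E[X^3] = D^3[M](0) = 48/125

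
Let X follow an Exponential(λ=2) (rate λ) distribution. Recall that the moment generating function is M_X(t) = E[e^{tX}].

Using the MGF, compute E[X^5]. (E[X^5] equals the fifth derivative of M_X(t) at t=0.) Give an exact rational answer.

E[X^5] = D^5[M](0) = 15/4

M_X(t) = 2/(2 - t)
D^5[M](t) = 240/(t^6 - 12*t^5 + 60*t^4 - 160*t^3 + 240*t^2 - 192*t + 64)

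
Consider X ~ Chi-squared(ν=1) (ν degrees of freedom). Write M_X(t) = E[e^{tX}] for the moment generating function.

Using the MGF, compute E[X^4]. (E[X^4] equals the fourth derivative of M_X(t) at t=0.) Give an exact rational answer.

E[X^4] = M^(4)(0) = 105

M_X(t) = 1/√(1 - 2*t)
M^(4)(t) = 105/(16*t^4*√(1 - 2*t) - 32*t^3*√(1 - 2*t) + 24*t^2*√(1 - 2*t) - 8*t*√(1 - 2*t) + √(1 - 2*t))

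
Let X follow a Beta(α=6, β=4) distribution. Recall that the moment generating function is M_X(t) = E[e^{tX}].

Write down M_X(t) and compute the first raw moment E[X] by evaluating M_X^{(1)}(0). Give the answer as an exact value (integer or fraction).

M_X(t) = ₁F₁(6; 10; t)
D[M](t) = 3*₁F₁(7; 11; t)/5

E[X] = D[M](0) = 3/5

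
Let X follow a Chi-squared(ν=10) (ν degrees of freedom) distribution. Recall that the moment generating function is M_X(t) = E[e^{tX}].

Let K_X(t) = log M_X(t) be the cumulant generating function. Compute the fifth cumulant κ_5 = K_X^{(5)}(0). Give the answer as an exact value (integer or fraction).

M_X(t) = (1 - 2*t)^(-5)
K_X(t) = log M_X(t) = -5*log(1 - 2*t)
dK/dt = -10/(2*t - 1)
d^2K/dt^2 = 20/(4*t^2 - 4*t + 1)
d^3K/dt^3 = -80/(8*t^3 - 12*t^2 + 6*t - 1)
d^4K/dt^4 = 480/(16*t^4 - 32*t^3 + 24*t^2 - 8*t + 1)
d^5K/dt^5 = -3840/(32*t^5 - 80*t^4 + 80*t^3 - 40*t^2 + 10*t - 1)

κ_5 = d^5K/dt^5 |_{t=0} = 3840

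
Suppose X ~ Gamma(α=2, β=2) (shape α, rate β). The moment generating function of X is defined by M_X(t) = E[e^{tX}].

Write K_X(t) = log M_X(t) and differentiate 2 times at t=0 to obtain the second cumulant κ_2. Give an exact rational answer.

κ_2 = K′′(0) = 1/2

M_X(t) = 4/(2 - t)^2
K_X(t) = log M_X(t) = -2*log(2 - t) + 2*log(2)
K′(t) = -2/(t - 2)
K′′(t) = 2/(t^2 - 4*t + 4)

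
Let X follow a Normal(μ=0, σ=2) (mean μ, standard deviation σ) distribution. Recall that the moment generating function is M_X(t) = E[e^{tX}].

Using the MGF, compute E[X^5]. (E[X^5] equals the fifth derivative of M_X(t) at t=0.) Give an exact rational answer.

M_X(t) = e^(2*t^2)
M^(5)(t) = 1024*t^5*e^(2*t^2) + 2560*t^3*e^(2*t^2) + 960*t*e^(2*t^2)

E[X^5] = M^(5)(0) = 0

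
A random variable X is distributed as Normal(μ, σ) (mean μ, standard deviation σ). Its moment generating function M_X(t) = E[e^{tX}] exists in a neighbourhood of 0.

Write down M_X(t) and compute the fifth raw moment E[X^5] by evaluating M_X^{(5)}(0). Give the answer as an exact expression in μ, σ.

E[X^5] = D^5[M](0) = μ*(μ^4 + 10*μ^2*σ^2 + 15*σ^4)

M_X(t) = e^(μ*t + σ^2*t^2/2)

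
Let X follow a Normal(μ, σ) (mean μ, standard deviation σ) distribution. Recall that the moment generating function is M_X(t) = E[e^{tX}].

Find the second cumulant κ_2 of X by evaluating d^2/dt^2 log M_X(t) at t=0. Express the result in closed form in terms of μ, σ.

M_X(t) = e^(μ*t + σ^2*t^2/2)
K_X(t) = log M_X(t) = μ*t + σ^2*t^2/2
K^(2)(t) = σ^2

κ_2 = K^(2)(0) = σ^2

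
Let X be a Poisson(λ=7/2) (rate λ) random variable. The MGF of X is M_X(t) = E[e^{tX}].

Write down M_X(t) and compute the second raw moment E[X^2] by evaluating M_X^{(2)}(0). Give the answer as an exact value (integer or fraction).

E[X^2] = M^(2)(0) = 63/4

M_X(t) = e^(7*e^(t)/2 - 7/2)
M^(2)(t) = (49*e^(2*t)*e^(7*e^(t)/2) + 14*e^(t)*e^(7*e^(t)/2))*e^(-7/2)/4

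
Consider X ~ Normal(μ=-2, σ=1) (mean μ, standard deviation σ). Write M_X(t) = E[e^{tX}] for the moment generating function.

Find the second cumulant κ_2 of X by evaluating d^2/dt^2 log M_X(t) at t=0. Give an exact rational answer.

M_X(t) = e^(t^2/2 - 2*t)
K_X(t) = log M_X(t) = t^2/2 - 2*t
K^(2)(t) = 1

κ_2 = K^(2)(0) = 1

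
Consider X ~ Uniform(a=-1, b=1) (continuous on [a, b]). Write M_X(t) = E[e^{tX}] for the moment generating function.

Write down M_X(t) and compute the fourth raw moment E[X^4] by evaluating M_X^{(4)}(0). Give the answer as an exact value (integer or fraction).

M_X(t) = (e^(t) - e^(-t))/(2*t)
dM/dt = (t*e^(2*t) + t - e^(2*t) + 1)*e^(-t)/(2*t^2)
d^2M/dt^2 = (t^2*e^(2*t) - t^2 - 2*t*e^(2*t) - 2*t + 2*e^(2*t) - 2)*e^(-t)/(2*t^3)
d^3M/dt^3 = (t^3*e^(2*t) + t^3 - 3*t^2*e^(2*t) + 3*t^2 + 6*t*e^(2*t) + 6*t - 6*e^(2*t) + 6)*e^(-t)/(2*t^4)
d^4M/dt^4 = (t^4*e^(2*t) - t^4 - 4*t^3*e^(2*t) - 4*t^3 + 12*t^2*e^(2*t) - 12*t^2 - 24*t*e^(2*t) - 24*t + 24*e^(2*t) - 24)*e^(-t)/(2*t^5)

E[X^4] = d^4M/dt^4 |_{t=0} = 1/5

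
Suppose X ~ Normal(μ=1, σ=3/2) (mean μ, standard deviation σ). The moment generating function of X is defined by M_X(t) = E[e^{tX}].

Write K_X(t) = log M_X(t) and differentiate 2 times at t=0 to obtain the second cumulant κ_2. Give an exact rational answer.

κ_2 = d^2K/dt^2 |_{t=0} = 9/4

M_X(t) = e^(9*t^2/8 + t)
K_X(t) = log M_X(t) = 9*t^2/8 + t
dK/dt = 9*t/4 + 1
d^2K/dt^2 = 9/4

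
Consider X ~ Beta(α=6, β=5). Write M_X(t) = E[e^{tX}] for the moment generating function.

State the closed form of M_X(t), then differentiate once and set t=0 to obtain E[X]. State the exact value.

E[X] = D[M](0) = 6/11

M_X(t) = ₁F₁(6; 11; t)
D[M](t) = 6*₁F₁(7; 12; t)/11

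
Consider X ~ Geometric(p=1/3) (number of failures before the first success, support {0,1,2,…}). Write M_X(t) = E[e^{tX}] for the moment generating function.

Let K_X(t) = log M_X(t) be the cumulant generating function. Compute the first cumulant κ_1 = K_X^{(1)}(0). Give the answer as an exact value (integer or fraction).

κ_1 = dK/dt |_{t=0} = 2

M_X(t) = 1/(3*(1 - 2*e^(t)/3))
K_X(t) = log M_X(t) = -log(1 - 2*e^(t)/3) - log(3)
dK/dt = -2*e^(t)/(2*e^(t) - 3)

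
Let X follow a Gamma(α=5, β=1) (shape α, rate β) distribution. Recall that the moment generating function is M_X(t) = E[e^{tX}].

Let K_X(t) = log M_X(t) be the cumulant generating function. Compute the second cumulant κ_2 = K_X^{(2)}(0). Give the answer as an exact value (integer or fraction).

κ_2 = D^2[K](0) = 5

M_X(t) = (1 - t)^(-5)
K_X(t) = log M_X(t) = -5*log(1 - t)
D^2[K](t) = 5/(t^2 - 2*t + 1)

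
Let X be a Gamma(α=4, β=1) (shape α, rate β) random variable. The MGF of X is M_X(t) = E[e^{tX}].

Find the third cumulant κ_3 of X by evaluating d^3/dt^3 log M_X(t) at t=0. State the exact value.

κ_3 = D^3[K](0) = 8

M_X(t) = (1 - t)^(-4)
K_X(t) = log M_X(t) = -4*log(1 - t)
D^3[K](t) = -8/(t^3 - 3*t^2 + 3*t - 1)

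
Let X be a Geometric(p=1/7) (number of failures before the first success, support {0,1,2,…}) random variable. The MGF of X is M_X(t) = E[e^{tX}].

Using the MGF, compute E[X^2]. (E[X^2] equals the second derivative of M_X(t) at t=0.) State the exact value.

M_X(t) = 1/(7*(1 - 6*e^(t)/7))
dM/dt = 6*e^(t)/(36*e^(2*t) - 84*e^(t) + 49)
d^2M/dt^2 = (-36*e^(2*t) - 42*e^(t))/(216*e^(3*t) - 756*e^(2*t) + 882*e^(t) - 343)

E[X^2] = d^2M/dt^2 |_{t=0} = 78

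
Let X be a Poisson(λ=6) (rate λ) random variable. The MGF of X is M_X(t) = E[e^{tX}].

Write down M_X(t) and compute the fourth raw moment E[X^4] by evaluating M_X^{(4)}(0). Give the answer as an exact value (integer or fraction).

E[X^4] = M′′′′(0) = 2850

M_X(t) = e^(6*e^(t) - 6)
M′(t) = 6*e^(-6)*e^(t)*e^(6*e^(t))
M′′(t) = (36*e^(2*t)*e^(6*e^(t)) + 6*e^(t)*e^(6*e^(t)))*e^(-6)
M′′′(t) = (216*e^(3*t)*e^(6*e^(t)) + 108*e^(2*t)*e^(6*e^(t)) + 6*e^(t)*e^(6*e^(t)))*e^(-6)
M′′′′(t) = (1296*e^(4*t)*e^(6*e^(t)) + 1296*e^(3*t)*e^(6*e^(t)) + 252*e^(2*t)*e^(6*e^(t)) + 6*e^(t)*e^(6*e^(t)))*e^(-6)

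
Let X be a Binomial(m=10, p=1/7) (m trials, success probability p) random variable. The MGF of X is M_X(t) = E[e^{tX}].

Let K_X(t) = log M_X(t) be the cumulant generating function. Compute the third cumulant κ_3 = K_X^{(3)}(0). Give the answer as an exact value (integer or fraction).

M_X(t) = (e^(t)/7 + 6/7)^10
K_X(t) = log M_X(t) = 10*log(e^(t)/7 + 6/7)
K′(t) = 10*e^(t)/(e^(t) + 6)
K′′(t) = 60*e^(t)/(e^(2*t) + 12*e^(t) + 36)
K′′′(t) = (-60*e^(2*t) + 360*e^(t))/(e^(3*t) + 18*e^(2*t) + 108*e^(t) + 216)

κ_3 = K′′′(0) = 300/343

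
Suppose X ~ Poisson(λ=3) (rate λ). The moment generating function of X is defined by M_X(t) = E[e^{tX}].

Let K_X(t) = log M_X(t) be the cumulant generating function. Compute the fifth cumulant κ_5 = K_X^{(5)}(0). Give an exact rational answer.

M_X(t) = e^(3*e^(t) - 3)
K_X(t) = log M_X(t) = 3*e^(t) - 3
D^5[K](t) = 3*e^(t)

κ_5 = D^5[K](0) = 3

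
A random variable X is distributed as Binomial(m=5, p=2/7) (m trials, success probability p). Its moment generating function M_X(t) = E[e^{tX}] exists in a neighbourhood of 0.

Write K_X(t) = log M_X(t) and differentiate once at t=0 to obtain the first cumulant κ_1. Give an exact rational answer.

κ_1 = D[K](0) = 10/7

M_X(t) = (2*e^(t)/7 + 5/7)^5
K_X(t) = log M_X(t) = 5*log(2*e^(t)/7 + 5/7)
D[K](t) = 10*e^(t)/(2*e^(t) + 5)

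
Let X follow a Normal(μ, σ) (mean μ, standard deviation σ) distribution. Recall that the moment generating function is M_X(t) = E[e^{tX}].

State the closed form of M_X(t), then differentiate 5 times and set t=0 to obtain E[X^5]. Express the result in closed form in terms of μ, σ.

M_X(t) = e^(μ*t + σ^2*t^2/2)
dM/dt = μ*e^(μ*t)*e^(σ^2*t^2/2) + σ^2*t*e^(μ*t)*e^(σ^2*t^2/2)
d^2M/dt^2 = μ^2*e^(μ*t)*e^(σ^2*t^2/2) + 2*μ*σ^2*t*e^(μ*t)*e^(σ^2*t^2/2) + σ^4*t^2*e^(μ*t)*e^(σ^2*t^2/2) + σ^2*e^(μ*t)*e^(σ^2*t^2/2)

E[X^5] = d^5M/dt^5 |_{t=0} = μ*(μ^4 + 10*μ^2*σ^2 + 15*σ^4)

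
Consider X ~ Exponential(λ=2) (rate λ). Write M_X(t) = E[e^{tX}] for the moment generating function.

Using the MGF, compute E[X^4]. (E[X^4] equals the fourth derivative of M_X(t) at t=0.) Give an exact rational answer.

E[X^4] = M^(4)(0) = 3/2

M_X(t) = 2/(2 - t)
M^(4)(t) = -48/(t^5 - 10*t^4 + 40*t^3 - 80*t^2 + 80*t - 32)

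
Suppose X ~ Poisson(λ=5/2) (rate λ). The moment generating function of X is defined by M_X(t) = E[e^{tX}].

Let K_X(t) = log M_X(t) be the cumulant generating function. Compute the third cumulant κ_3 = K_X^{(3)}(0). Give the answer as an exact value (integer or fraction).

κ_3 = K^(3)(0) = 5/2

M_X(t) = e^(5*e^(t)/2 - 5/2)
K_X(t) = log M_X(t) = 5*e^(t)/2 - 5/2
K^(3)(t) = 5*e^(t)/2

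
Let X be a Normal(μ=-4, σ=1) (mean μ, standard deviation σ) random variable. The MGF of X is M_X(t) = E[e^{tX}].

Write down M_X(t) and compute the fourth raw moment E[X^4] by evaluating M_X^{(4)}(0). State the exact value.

E[X^4] = D^4[M](0) = 355

M_X(t) = e^(t^2/2 - 4*t)
D^4[M](t) = (t^4*e^(t^2/2) - 16*t^3*e^(t^2/2) + 102*t^2*e^(t^2/2) - 304*t*e^(t^2/2) + 355*e^(t^2/2))*e^(-4*t)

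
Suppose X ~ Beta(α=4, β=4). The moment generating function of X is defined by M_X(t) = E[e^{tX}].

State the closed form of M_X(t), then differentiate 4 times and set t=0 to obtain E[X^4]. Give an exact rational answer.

M_X(t) = ₁F₁(4; 8; t)
dM/dt = ₁F₁(5; 9; t)/2
d^2M/dt^2 = 5*₁F₁(6; 10; t)/18
d^3M/dt^3 = ₁F₁(7; 11; t)/6
d^4M/dt^4 = 7*₁F₁(8; 12; t)/66

E[X^4] = d^4M/dt^4 |_{t=0} = 7/66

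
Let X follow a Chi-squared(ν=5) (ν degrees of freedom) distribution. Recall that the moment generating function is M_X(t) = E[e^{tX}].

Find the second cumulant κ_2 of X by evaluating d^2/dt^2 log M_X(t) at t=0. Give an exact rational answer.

κ_2 = K^(2)(0) = 10

M_X(t) = (1 - 2*t)^(-5/2)
K_X(t) = log M_X(t) = -5*log(1 - 2*t)/2
K^(2)(t) = 10/(4*t^2 - 4*t + 1)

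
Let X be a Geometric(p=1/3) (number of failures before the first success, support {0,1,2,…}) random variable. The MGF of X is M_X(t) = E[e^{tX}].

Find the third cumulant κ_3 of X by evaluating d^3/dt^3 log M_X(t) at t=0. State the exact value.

M_X(t) = 1/(3*(1 - 2*e^(t)/3))
K_X(t) = log M_X(t) = -log(1 - 2*e^(t)/3) - log(3)
dK/dt = -2*e^(t)/(2*e^(t) - 3)
d^2K/dt^2 = 6*e^(t)/(4*e^(2*t) - 12*e^(t) + 9)
d^3K/dt^3 = (-12*e^(2*t) - 18*e^(t))/(8*e^(3*t) - 36*e^(2*t) + 54*e^(t) - 27)

κ_3 = d^3K/dt^3 |_{t=0} = 30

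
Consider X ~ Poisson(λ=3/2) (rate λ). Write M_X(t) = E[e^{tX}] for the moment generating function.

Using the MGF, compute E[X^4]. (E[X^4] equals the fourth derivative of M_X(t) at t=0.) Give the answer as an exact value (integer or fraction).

E[X^4] = M^(4)(0) = 681/16

M_X(t) = e^(3*e^(t)/2 - 3/2)
M^(4)(t) = (81*e^(4*t)*e^(3*e^(t)/2) + 324*e^(3*t)*e^(3*e^(t)/2) + 252*e^(2*t)*e^(3*e^(t)/2) + 24*e^(t)*e^(3*e^(t)/2))*e^(-3/2)/16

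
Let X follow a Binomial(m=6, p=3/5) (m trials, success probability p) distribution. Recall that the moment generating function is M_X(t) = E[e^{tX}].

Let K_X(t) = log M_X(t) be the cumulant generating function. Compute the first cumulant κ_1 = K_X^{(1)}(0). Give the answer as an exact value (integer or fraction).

κ_1 = dK/dt |_{t=0} = 18/5

M_X(t) = (3*e^(t)/5 + 2/5)^6
K_X(t) = log M_X(t) = 6*log(3*e^(t)/5 + 2/5)
dK/dt = 18*e^(t)/(3*e^(t) + 2)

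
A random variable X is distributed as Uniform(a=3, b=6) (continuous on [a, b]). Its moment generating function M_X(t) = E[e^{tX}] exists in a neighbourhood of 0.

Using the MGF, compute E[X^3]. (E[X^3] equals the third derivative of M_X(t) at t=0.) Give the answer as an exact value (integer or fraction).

M_X(t) = (e^(6*t) - e^(3*t))/(3*t)
M^(3)(t) = (72*t^3*e^(6*t) - 9*t^3*e^(3*t) - 36*t^2*e^(6*t) + 9*t^2*e^(3*t) + 12*t*e^(6*t) - 6*t*e^(3*t) - 2*e^(6*t) + 2*e^(3*t))/t^4

E[X^3] = M^(3)(0) = 405/4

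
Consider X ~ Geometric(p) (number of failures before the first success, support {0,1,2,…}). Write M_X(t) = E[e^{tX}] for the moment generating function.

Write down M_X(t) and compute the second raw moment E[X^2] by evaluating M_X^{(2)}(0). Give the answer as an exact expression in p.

M_X(t) = p/(-(1 - p)*e^(t) + 1)

E[X^2] = M^(2)(0) = 1 - 3/p + 2/p^2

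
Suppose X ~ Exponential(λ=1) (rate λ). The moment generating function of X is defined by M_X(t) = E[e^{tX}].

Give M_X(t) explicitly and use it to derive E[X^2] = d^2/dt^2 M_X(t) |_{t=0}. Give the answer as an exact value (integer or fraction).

E[X^2] = D^2[M](0) = 2

M_X(t) = 1/(1 - t)
D^2[M](t) = -2/(t^3 - 3*t^2 + 3*t - 1)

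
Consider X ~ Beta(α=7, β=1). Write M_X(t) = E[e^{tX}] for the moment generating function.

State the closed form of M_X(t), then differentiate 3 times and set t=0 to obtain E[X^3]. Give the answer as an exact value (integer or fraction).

M_X(t) = ₁F₁(7; 8; t)
M^(3)(t) = 7*₁F₁(10; 11; t)/10

E[X^3] = M^(3)(0) = 7/10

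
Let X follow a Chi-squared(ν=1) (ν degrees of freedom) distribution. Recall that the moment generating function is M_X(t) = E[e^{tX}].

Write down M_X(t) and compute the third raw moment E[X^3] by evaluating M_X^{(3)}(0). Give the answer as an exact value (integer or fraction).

M_X(t) = 1/√(1 - 2*t)
dM/dt = -1/(2*t*√(1 - 2*t) - √(1 - 2*t))
d^2M/dt^2 = 3/(4*t^2*√(1 - 2*t) - 4*t*√(1 - 2*t) + √(1 - 2*t))
d^3M/dt^3 = -15/(8*t^3*√(1 - 2*t) - 12*t^2*√(1 - 2*t) + 6*t*√(1 - 2*t) - √(1 - 2*t))

E[X^3] = d^3M/dt^3 |_{t=0} = 15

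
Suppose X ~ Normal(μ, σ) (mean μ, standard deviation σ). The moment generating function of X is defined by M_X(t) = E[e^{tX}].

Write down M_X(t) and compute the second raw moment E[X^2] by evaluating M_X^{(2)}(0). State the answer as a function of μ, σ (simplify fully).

M_X(t) = e^(μ*t + σ^2*t^2/2)
M^(2)(t) = μ^2*e^(μ*t)*e^(σ^2*t^2/2) + 2*μ*σ^2*t*e^(μ*t)*e^(σ^2*t^2/2) + σ^4*t^2*e^(μ*t)*e^(σ^2*t^2/2) + σ^2*e^(μ*t)*e^(σ^2*t^2/2)

E[X^2] = M^(2)(0) = μ^2 + σ^2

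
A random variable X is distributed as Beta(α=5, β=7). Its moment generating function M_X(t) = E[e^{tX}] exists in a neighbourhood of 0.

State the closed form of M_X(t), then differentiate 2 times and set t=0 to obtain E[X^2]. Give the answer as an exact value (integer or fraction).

E[X^2] = d^2M/dt^2 |_{t=0} = 5/26

M_X(t) = ₁F₁(5; 12; t)
dM/dt = 5*₁F₁(6; 13; t)/12
d^2M/dt^2 = 5*₁F₁(7; 14; t)/26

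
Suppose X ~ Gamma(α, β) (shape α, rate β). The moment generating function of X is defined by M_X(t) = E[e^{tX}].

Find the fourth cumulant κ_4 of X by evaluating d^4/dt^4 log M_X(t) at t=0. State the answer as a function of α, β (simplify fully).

κ_4 = K^(4)(0) = 6*α/β^4

M_X(t) = (β/(β - t))^α
K_X(t) = log M_X(t) = α*(log(β) - log(β - t))
K^(4)(t) = 6*α/(β^4 - 4*β^3*t + 6*β^2*t^2 - 4*β*t^3 + t^4)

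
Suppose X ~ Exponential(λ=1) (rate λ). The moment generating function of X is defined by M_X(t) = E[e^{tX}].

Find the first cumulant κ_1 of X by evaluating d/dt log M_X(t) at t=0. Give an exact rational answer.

M_X(t) = 1/(1 - t)
K_X(t) = log M_X(t) = -log(1 - t)
K^(1)(t) = -1/(t - 1)

κ_1 = K^(1)(0) = 1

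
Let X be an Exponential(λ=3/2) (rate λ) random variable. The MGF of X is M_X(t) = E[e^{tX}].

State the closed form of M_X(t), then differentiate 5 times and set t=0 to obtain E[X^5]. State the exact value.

M_X(t) = 3/(2*(3/2 - t))
dM/dt = 6/(4*t^2 - 12*t + 9)
d^2M/dt^2 = -24/(8*t^3 - 36*t^2 + 54*t - 27)
d^3M/dt^3 = 144/(16*t^4 - 96*t^3 + 216*t^2 - 216*t + 81)
d^4M/dt^4 = -1152/(32*t^5 - 240*t^4 + 720*t^3 - 1080*t^2 + 810*t - 243)
d^5M/dt^5 = 11520/(64*t^6 - 576*t^5 + 2160*t^4 - 4320*t^3 + 4860*t^2 - 2916*t + 729)

E[X^5] = d^5M/dt^5 |_{t=0} = 1280/81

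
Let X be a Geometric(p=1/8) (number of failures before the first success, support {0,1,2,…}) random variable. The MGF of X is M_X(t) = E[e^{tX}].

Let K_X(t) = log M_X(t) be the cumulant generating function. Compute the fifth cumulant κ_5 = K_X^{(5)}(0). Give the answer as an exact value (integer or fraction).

κ_5 = D^5[K](0) = 565320

M_X(t) = 1/(8*(1 - 7*e^(t)/8))
K_X(t) = log M_X(t) = -log(1 - 7*e^(t)/8) - 3*log(2)
D^5[K](t) = (-19208*e^(4*t) - 241472*e^(3*t) - 275968*e^(2*t) - 28672*e^(t))/(16807*e^(5*t) - 96040*e^(4*t) + 219520*e^(3*t) - 250880*e^(2*t) + 143360*e^(t) - 32768)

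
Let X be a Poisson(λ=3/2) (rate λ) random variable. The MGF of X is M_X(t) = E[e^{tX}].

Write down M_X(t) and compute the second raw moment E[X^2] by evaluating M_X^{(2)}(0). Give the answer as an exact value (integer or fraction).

E[X^2] = d^2M/dt^2 |_{t=0} = 15/4

M_X(t) = e^(3*e^(t)/2 - 3/2)
dM/dt = 3*e^(-3/2)*e^(t)*e^(3*e^(t)/2)/2
d^2M/dt^2 = (9*e^(2*t)*e^(3*e^(t)/2) + 6*e^(t)*e^(3*e^(t)/2))*e^(-3/2)/4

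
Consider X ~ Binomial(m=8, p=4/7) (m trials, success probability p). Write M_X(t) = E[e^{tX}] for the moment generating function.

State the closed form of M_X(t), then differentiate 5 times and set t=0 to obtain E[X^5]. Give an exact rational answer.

M_X(t) = (4*e^(t)/7 + 3/7)^8

E[X^5] = M^(5)(0) = 9716576/2401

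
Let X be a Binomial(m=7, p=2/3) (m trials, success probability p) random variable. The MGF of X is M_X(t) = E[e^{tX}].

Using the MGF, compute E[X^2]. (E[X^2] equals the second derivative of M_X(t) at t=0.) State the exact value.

M_X(t) = (2*e^(t)/3 + 1/3)^7
M^(2)(t) = 6272*e^(7*t)/2187 + 1792*e^(6*t)/243 + 5600*e^(5*t)/729 + 8960*e^(4*t)/2187 + 280*e^(3*t)/243 + 112*e^(2*t)/729 + 14*e^(t)/2187

E[X^2] = M^(2)(0) = 70/3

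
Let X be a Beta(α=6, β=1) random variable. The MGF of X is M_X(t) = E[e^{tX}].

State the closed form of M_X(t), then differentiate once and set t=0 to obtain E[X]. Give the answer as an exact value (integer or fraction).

M_X(t) = ₁F₁(6; 7; t)
M′(t) = 6*₁F₁(7; 8; t)/7

E[X] = M′(0) = 6/7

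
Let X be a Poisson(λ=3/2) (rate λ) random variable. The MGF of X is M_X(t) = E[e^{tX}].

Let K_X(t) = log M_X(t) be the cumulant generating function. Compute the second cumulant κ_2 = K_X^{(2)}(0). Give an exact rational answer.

κ_2 = d^2K/dt^2 |_{t=0} = 3/2

M_X(t) = e^(3*e^(t)/2 - 3/2)
K_X(t) = log M_X(t) = 3*e^(t)/2 - 3/2
dK/dt = 3*e^(t)/2
d^2K/dt^2 = 3*e^(t)/2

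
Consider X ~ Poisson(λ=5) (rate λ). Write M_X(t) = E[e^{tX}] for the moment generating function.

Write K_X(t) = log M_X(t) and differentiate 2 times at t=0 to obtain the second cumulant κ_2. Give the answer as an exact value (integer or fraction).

M_X(t) = e^(5*e^(t) - 5)
K_X(t) = log M_X(t) = 5*e^(t) - 5
dK/dt = 5*e^(t)
d^2K/dt^2 = 5*e^(t)

κ_2 = d^2K/dt^2 |_{t=0} = 5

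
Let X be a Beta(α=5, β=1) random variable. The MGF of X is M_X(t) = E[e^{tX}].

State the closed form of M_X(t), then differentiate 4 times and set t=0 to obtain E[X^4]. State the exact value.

E[X^4] = D^4[M](0) = 5/9

M_X(t) = ₁F₁(5; 6; t)
D^4[M](t) = 5*₁F₁(9; 10; t)/9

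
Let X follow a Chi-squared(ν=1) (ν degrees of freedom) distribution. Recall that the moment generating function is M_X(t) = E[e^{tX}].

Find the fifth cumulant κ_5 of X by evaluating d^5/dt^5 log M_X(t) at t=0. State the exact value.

κ_5 = D^5[K](0) = 384

M_X(t) = 1/√(1 - 2*t)
K_X(t) = log M_X(t) = -log(1 - 2*t)/2
D^5[K](t) = -384/(32*t^5 - 80*t^4 + 80*t^3 - 40*t^2 + 10*t - 1)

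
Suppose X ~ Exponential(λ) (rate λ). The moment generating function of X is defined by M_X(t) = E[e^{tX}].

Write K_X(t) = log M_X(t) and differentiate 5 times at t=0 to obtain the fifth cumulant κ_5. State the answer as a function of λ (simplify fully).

κ_5 = D^5[K](0) = 24/λ^5

M_X(t) = λ/(λ - t)
K_X(t) = log M_X(t) = log(λ) - log(λ - t)
D^5[K](t) = -24/(-λ^5 + 5*λ^4*t - 10*λ^3*t^2 + 10*λ^2*t^3 - 5*λ*t^4 + t^5)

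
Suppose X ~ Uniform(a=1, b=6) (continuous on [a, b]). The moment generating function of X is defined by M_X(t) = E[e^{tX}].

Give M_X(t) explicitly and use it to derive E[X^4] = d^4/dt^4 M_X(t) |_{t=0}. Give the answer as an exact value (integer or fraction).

M_X(t) = (e^(6*t) - e^(t))/(5*t)
D^4[M](t) = (1296*t^4*e^(6*t) - t^4*e^(t) - 864*t^3*e^(6*t) + 4*t^3*e^(t) + 432*t^2*e^(6*t) - 12*t^2*e^(t) - 144*t*e^(6*t) + 24*t*e^(t) + 24*e^(6*t) - 24*e^(t))/(5*t^5)

E[X^4] = D^4[M](0) = 311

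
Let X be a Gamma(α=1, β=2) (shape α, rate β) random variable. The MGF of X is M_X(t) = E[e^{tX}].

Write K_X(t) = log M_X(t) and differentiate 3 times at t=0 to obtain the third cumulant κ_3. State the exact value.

κ_3 = d^3K/dt^3 |_{t=0} = 1/4

M_X(t) = 2/(2 - t)
K_X(t) = log M_X(t) = -log(2 - t) + log(2)
dK/dt = -1/(t - 2)
d^2K/dt^2 = 1/(t^2 - 4*t + 4)
d^3K/dt^3 = -2/(t^3 - 6*t^2 + 12*t - 8)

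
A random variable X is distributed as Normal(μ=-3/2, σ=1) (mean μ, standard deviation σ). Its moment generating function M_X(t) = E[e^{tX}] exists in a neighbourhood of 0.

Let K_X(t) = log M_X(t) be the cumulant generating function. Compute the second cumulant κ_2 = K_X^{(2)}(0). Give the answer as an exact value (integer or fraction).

M_X(t) = e^(t^2/2 - 3*t/2)
K_X(t) = log M_X(t) = t^2/2 - 3*t/2
K′(t) = t - 3/2
K′′(t) = 1

κ_2 = K′′(0) = 1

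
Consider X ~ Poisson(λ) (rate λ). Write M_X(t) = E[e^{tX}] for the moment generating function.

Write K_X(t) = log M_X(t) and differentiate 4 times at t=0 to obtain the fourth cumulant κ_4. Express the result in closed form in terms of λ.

M_X(t) = e^(λ*(e^(t) - 1))
K_X(t) = log M_X(t) = λ*(e^(t) - 1)
K′(t) = λ*e^(t)
K′′(t) = λ*e^(t)
K′′′(t) = λ*e^(t)
K′′′′(t) = λ*e^(t)

κ_4 = K′′′′(0) = λ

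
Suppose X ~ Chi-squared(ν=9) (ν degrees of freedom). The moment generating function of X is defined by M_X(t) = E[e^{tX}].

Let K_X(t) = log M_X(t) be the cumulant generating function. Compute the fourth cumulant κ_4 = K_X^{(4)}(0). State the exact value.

κ_4 = K′′′′(0) = 432

M_X(t) = (1 - 2*t)^(-9/2)
K_X(t) = log M_X(t) = -9*log(1 - 2*t)/2
K′(t) = -9/(2*t - 1)
K′′(t) = 18/(4*t^2 - 4*t + 1)
K′′′(t) = -72/(8*t^3 - 12*t^2 + 6*t - 1)
K′′′′(t) = 432/(16*t^4 - 32*t^3 + 24*t^2 - 8*t + 1)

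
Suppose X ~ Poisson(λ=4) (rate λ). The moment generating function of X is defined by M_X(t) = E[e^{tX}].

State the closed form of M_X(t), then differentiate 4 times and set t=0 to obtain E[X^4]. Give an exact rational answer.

M_X(t) = e^(4*e^(t) - 4)
dM/dt = 4*e^(-4)*e^(t)*e^(4*e^(t))
d^2M/dt^2 = (16*e^(2*t)*e^(4*e^(t)) + 4*e^(t)*e^(4*e^(t)))*e^(-4)
d^3M/dt^3 = (64*e^(3*t)*e^(4*e^(t)) + 48*e^(2*t)*e^(4*e^(t)) + 4*e^(t)*e^(4*e^(t)))*e^(-4)
d^4M/dt^4 = (256*e^(4*t)*e^(4*e^(t)) + 384*e^(3*t)*e^(4*e^(t)) + 112*e^(2*t)*e^(4*e^(t)) + 4*e^(t)*e^(4*e^(t)))*e^(-4)

E[X^4] = d^4M/dt^4 |_{t=0} = 756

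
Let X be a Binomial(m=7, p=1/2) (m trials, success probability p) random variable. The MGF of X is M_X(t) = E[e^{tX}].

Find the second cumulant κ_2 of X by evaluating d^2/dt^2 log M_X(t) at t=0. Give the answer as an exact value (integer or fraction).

κ_2 = K^(2)(0) = 7/4

M_X(t) = (e^(t)/2 + 1/2)^7
K_X(t) = log M_X(t) = 7*log(e^(t)/2 + 1/2)
K^(2)(t) = 7*e^(t)/(e^(2*t) + 2*e^(t) + 1)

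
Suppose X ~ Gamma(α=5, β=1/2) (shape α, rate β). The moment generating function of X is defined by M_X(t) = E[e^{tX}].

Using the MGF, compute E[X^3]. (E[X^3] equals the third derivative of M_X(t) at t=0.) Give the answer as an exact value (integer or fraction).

M_X(t) = 1/(32*(1/2 - t)^5)
dM/dt = 10/(64*t^6 - 192*t^5 + 240*t^4 - 160*t^3 + 60*t^2 - 12*t + 1)
d^2M/dt^2 = -120/(128*t^7 - 448*t^6 + 672*t^5 - 560*t^4 + 280*t^3 - 84*t^2 + 14*t - 1)
d^3M/dt^3 = 1680/(256*t^8 - 1024*t^7 + 1792*t^6 - 1792*t^5 + 1120*t^4 - 448*t^3 + 112*t^2 - 16*t + 1)

E[X^3] = d^3M/dt^3 |_{t=0} = 1680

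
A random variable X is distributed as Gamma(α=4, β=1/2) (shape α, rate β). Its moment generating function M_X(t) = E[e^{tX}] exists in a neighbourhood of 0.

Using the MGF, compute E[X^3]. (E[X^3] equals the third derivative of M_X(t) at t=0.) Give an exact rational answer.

E[X^3] = M^(3)(0) = 960

M_X(t) = 1/(16*(1/2 - t)^4)
M^(3)(t) = -960/(128*t^7 - 448*t^6 + 672*t^5 - 560*t^4 + 280*t^3 - 84*t^2 + 14*t - 1)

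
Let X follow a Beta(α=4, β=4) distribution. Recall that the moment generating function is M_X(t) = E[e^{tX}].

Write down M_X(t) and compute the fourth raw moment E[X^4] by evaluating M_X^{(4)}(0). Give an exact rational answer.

E[X^4] = d^4M/dt^4 |_{t=0} = 7/66

M_X(t) = ₁F₁(4; 8; t)
dM/dt = ₁F₁(5; 9; t)/2
d^2M/dt^2 = 5*₁F₁(6; 10; t)/18
d^3M/dt^3 = ₁F₁(7; 11; t)/6
d^4M/dt^4 = 7*₁F₁(8; 12; t)/66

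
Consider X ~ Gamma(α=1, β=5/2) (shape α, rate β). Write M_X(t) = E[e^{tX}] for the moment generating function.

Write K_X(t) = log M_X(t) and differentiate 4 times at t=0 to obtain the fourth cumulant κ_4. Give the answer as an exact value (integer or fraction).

κ_4 = D^4[K](0) = 96/625

M_X(t) = 5/(2*(5/2 - t))
K_X(t) = log M_X(t) = -log(5/2 - t) - log(2) + log(5)
D^4[K](t) = 96/(16*t^4 - 160*t^3 + 600*t^2 - 1000*t + 625)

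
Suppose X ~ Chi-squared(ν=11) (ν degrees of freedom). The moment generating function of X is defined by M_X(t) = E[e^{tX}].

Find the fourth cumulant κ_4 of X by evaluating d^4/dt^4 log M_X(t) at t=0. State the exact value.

κ_4 = D^4[K](0) = 528

M_X(t) = (1 - 2*t)^(-11/2)
K_X(t) = log M_X(t) = -11*log(1 - 2*t)/2
D^4[K](t) = 528/(16*t^4 - 32*t^3 + 24*t^2 - 8*t + 1)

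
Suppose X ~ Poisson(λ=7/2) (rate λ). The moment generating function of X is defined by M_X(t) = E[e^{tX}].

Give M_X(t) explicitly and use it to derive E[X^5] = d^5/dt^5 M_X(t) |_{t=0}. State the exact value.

E[X^5] = M′′′′′(0) = 105119/32

M_X(t) = e^(7*e^(t)/2 - 7/2)
M′(t) = 7*e^(-7/2)*e^(t)*e^(7*e^(t)/2)/2
M′′(t) = (49*e^(2*t)*e^(7*e^(t)/2) + 14*e^(t)*e^(7*e^(t)/2))*e^(-7/2)/4
M′′′(t) = (343*e^(3*t)*e^(7*e^(t)/2) + 294*e^(2*t)*e^(7*e^(t)/2) + 28*e^(t)*e^(7*e^(t)/2))*e^(-7/2)/8
M′′′′(t) = (2401*e^(4*t)*e^(7*e^(t)/2) + 4116*e^(3*t)*e^(7*e^(t)/2) + 1372*e^(2*t)*e^(7*e^(t)/2) + 56*e^(t)*e^(7*e^(t)/2))*e^(-7/2)/16
M′′′′′(t) = (16807*e^(5*t)*e^(7*e^(t)/2) + 48020*e^(4*t)*e^(7*e^(t)/2) + 34300*e^(3*t)*e^(7*e^(t)/2) + 5880*e^(2*t)*e^(7*e^(t)/2) + 112*e^(t)*e^(7*e^(t)/2))*e^(-7/2)/32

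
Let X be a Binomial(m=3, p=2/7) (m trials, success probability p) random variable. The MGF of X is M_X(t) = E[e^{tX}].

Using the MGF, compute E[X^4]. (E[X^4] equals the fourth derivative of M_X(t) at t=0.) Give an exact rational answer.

E[X^4] = M′′′′(0) = 1758/343

M_X(t) = (2*e^(t)/7 + 5/7)^3
M′(t) = 24*e^(3*t)/343 + 120*e^(2*t)/343 + 150*e^(t)/343
M′′(t) = 72*e^(3*t)/343 + 240*e^(2*t)/343 + 150*e^(t)/343
M′′′(t) = 216*e^(3*t)/343 + 480*e^(2*t)/343 + 150*e^(t)/343
M′′′′(t) = 648*e^(3*t)/343 + 960*e^(2*t)/343 + 150*e^(t)/343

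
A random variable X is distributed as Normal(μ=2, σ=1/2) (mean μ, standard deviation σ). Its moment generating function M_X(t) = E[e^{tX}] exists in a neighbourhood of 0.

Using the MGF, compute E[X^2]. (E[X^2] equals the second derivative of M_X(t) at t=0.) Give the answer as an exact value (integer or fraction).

E[X^2] = d^2M/dt^2 |_{t=0} = 17/4

M_X(t) = e^(t^2/8 + 2*t)
dM/dt = t*e^(2*t)*e^(t^2/8)/4 + 2*e^(2*t)*e^(t^2/8)
d^2M/dt^2 = t^2*e^(2*t)*e^(t^2/8)/16 + t*e^(2*t)*e^(t^2/8) + 17*e^(2*t)*e^(t^2/8)/4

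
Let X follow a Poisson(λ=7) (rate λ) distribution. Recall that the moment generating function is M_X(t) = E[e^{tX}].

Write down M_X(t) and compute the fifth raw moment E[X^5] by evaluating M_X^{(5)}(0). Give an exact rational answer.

M_X(t) = e^(7*e^(t) - 7)
M^(5)(t) = (16807*e^(5*t)*e^(7*e^(t)) + 24010*e^(4*t)*e^(7*e^(t)) + 8575*e^(3*t)*e^(7*e^(t)) + 735*e^(2*t)*e^(7*e^(t)) + 7*e^(t)*e^(7*e^(t)))*e^(-7)

E[X^5] = M^(5)(0) = 50134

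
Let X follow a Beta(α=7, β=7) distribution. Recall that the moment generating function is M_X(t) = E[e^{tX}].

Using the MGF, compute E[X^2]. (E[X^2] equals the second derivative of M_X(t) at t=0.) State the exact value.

M_X(t) = ₁F₁(7; 14; t)
M′(t) = ₁F₁(8; 15; t)/2
M′′(t) = 4*₁F₁(9; 16; t)/15

E[X^2] = M′′(0) = 4/15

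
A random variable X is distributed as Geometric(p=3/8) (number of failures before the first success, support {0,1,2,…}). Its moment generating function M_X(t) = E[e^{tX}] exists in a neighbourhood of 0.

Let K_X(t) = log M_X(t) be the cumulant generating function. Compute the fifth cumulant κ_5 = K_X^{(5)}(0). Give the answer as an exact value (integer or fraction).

κ_5 = K^(5)(0) = 84760/81

M_X(t) = 3/(8*(1 - 5*e^(t)/8))
K_X(t) = log M_X(t) = -log(1 - 5*e^(t)/8) - 3*log(2) + log(3)
K^(5)(t) = (-5000*e^(4*t) - 88000*e^(3*t) - 140800*e^(2*t) - 20480*e^(t))/(3125*e^(5*t) - 25000*e^(4*t) + 80000*e^(3*t) - 128000*e^(2*t) + 102400*e^(t) - 32768)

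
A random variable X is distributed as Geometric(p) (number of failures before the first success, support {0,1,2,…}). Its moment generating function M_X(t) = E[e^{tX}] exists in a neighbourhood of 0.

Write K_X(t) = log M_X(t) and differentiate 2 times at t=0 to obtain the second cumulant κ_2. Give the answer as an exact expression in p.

M_X(t) = p/(-(1 - p)*e^(t) + 1)
K_X(t) = log M_X(t) = log(p) - log(-(1 - p)*e^(t) + 1)
D^2[K](t) = (-p*e^(t) + e^(t))/(p^2*e^(2*t) - 2*p*e^(2*t) + 2*p*e^(t) + e^(2*t) - 2*e^(t) + 1)

κ_2 = D^2[K](0) = (1 - p)/p^2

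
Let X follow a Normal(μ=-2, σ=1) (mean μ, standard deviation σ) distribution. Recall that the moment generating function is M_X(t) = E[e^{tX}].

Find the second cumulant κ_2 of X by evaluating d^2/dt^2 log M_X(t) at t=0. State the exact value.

κ_2 = K^(2)(0) = 1

M_X(t) = e^(t^2/2 - 2*t)
K_X(t) = log M_X(t) = t^2/2 - 2*t
K^(2)(t) = 1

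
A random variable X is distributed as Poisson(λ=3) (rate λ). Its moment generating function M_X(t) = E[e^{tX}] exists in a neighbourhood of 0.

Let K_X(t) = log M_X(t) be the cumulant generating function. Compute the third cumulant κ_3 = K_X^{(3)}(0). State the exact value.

M_X(t) = e^(3*e^(t) - 3)
K_X(t) = log M_X(t) = 3*e^(t) - 3
K′(t) = 3*e^(t)
K′′(t) = 3*e^(t)
K′′′(t) = 3*e^(t)

κ_3 = K′′′(0) = 3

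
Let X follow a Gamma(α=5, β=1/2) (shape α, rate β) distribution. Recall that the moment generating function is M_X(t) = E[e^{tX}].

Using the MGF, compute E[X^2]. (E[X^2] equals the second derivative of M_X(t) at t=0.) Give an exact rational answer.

E[X^2] = M^(2)(0) = 120

M_X(t) = 1/(32*(1/2 - t)^5)
M^(2)(t) = -120/(128*t^7 - 448*t^6 + 672*t^5 - 560*t^4 + 280*t^3 - 84*t^2 + 14*t - 1)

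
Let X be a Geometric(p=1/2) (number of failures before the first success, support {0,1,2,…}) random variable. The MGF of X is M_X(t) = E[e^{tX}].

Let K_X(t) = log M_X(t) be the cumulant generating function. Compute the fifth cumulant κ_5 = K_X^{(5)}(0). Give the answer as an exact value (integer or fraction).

M_X(t) = 1/(2*(1 - e^(t)/2))
K_X(t) = log M_X(t) = -log(1 - e^(t)/2) - log(2)
K′(t) = -e^(t)/(e^(t) - 2)
K′′(t) = 2*e^(t)/(e^(2*t) - 4*e^(t) + 4)
K′′′(t) = (-2*e^(2*t) - 4*e^(t))/(e^(3*t) - 6*e^(2*t) + 12*e^(t) - 8)
K′′′′(t) = (2*e^(3*t) + 16*e^(2*t) + 8*e^(t))/(e^(4*t) - 8*e^(3*t) + 24*e^(2*t) - 32*e^(t) + 16)
K′′′′′(t) = (-2*e^(4*t) - 44*e^(3*t) - 88*e^(2*t) - 16*e^(t))/(e^(5*t) - 10*e^(4*t) + 40*e^(3*t) - 80*e^(2*t) + 80*e^(t) - 32)

κ_5 = K′′′′′(0) = 150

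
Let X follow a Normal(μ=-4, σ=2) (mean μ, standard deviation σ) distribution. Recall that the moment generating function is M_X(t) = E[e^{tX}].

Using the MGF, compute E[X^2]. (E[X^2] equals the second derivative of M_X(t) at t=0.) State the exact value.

E[X^2] = D^2[M](0) = 20

M_X(t) = e^(2*t^2 - 4*t)
D^2[M](t) = (16*t^2*e^(2*t^2) - 32*t*e^(2*t^2) + 20*e^(2*t^2))*e^(-4*t)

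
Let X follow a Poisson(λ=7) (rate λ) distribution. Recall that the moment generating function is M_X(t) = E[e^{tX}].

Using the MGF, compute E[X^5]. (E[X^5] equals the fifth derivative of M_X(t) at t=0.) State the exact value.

M_X(t) = e^(7*e^(t) - 7)
M′(t) = 7*e^(-7)*e^(t)*e^(7*e^(t))
M′′(t) = (49*e^(2*t)*e^(7*e^(t)) + 7*e^(t)*e^(7*e^(t)))*e^(-7)
M′′′(t) = (343*e^(3*t)*e^(7*e^(t)) + 147*e^(2*t)*e^(7*e^(t)) + 7*e^(t)*e^(7*e^(t)))*e^(-7)
M′′′′(t) = (2401*e^(4*t)*e^(7*e^(t)) + 2058*e^(3*t)*e^(7*e^(t)) + 343*e^(2*t)*e^(7*e^(t)) + 7*e^(t)*e^(7*e^(t)))*e^(-7)
M′′′′′(t) = (16807*e^(5*t)*e^(7*e^(t)) + 24010*e^(4*t)*e^(7*e^(t)) + 8575*e^(3*t)*e^(7*e^(t)) + 735*e^(2*t)*e^(7*e^(t)) + 7*e^(t)*e^(7*e^(t)))*e^(-7)

E[X^5] = M′′′′′(0) = 50134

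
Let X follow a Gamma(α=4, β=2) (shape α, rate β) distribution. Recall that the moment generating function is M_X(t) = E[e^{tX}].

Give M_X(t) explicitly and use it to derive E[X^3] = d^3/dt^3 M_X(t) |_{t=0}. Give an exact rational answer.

M_X(t) = 16/(2 - t)^4
D^3[M](t) = -1920/(t^7 - 14*t^6 + 84*t^5 - 280*t^4 + 560*t^3 - 672*t^2 + 448*t - 128)

E[X^3] = D^3[M](0) = 15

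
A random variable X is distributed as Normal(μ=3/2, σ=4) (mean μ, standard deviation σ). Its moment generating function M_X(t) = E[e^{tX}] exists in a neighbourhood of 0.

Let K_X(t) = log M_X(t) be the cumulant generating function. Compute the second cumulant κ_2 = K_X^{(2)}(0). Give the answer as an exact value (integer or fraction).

κ_2 = d^2K/dt^2 |_{t=0} = 16

M_X(t) = e^(8*t^2 + 3*t/2)
K_X(t) = log M_X(t) = 8*t^2 + 3*t/2
dK/dt = 16*t + 3/2
d^2K/dt^2 = 16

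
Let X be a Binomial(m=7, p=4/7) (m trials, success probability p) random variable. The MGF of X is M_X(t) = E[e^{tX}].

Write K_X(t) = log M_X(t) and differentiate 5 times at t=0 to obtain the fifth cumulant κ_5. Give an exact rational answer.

κ_5 = K′′′′′(0) = 1140/2401

M_X(t) = (4*e^(t)/7 + 3/7)^7
K_X(t) = log M_X(t) = 7*log(4*e^(t)/7 + 3/7)
K′(t) = 28*e^(t)/(4*e^(t) + 3)
K′′(t) = 84*e^(t)/(16*e^(2*t) + 24*e^(t) + 9)
K′′′(t) = (-336*e^(2*t) + 252*e^(t))/(64*e^(3*t) + 144*e^(2*t) + 108*e^(t) + 27)
K′′′′(t) = (1344*e^(3*t) - 4032*e^(2*t) + 756*e^(t))/(256*e^(4*t) + 768*e^(3*t) + 864*e^(2*t) + 432*e^(t) + 81)
K′′′′′(t) = (-5376*e^(4*t) + 44352*e^(3*t) - 33264*e^(2*t) + 2268*e^(t))/(1024*e^(5*t) + 3840*e^(4*t) + 5760*e^(3*t) + 4320*e^(2*t) + 1620*e^(t) + 243)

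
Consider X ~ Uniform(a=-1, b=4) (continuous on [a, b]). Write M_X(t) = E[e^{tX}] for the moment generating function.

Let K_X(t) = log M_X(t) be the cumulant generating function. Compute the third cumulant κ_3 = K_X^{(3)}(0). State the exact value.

M_X(t) = (e^(4*t) - e^(-t))/(5*t)
K_X(t) = log M_X(t) = -log(t) + log(e^(4*t) - e^(-t)) - log(5)
K^(3)(t) = (125*t^3*e^(10*t) + 125*t^3*e^(5*t) - 2*e^(15*t) + 6*e^(10*t) - 6*e^(5*t) + 2)/(t^3*e^(15*t) - 3*t^3*e^(10*t) + 3*t^3*e^(5*t) - t^3)

κ_3 = K^(3)(0) = 0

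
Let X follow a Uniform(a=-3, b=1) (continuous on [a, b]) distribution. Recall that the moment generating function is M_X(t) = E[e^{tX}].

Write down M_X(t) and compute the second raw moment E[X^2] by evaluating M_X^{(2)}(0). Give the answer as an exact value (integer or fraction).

E[X^2] = d^2M/dt^2 |_{t=0} = 7/3

M_X(t) = (e^(t) - e^(-3*t))/(4*t)
dM/dt = (t*e^(4*t) + 3*t - e^(4*t) + 1)*e^(-3*t)/(4*t^2)
d^2M/dt^2 = (t^2*e^(4*t) - 9*t^2 - 2*t*e^(4*t) - 6*t + 2*e^(4*t) - 2)*e^(-3*t)/(4*t^3)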